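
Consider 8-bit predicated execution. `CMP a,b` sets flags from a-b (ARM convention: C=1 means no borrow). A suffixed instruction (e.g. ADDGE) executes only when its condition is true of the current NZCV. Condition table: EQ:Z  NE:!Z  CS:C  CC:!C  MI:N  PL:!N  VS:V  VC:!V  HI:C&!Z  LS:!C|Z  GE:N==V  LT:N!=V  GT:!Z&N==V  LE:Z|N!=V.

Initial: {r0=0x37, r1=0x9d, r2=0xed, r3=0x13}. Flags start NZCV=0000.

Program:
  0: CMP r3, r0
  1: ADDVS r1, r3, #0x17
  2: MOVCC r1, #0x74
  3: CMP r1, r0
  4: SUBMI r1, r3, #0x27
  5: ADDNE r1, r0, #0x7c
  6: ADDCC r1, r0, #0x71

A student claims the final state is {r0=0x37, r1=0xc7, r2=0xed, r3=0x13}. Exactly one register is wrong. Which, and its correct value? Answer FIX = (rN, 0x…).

FIX = (r1, 0xb3)

0: ✓ CMP  NZCV=1000
1: · ADDVS
2: ✓ MOVCC  r1←0x74
3: ✓ CMP  NZCV=0010
4: · SUBMI
5: ✓ ADDNE  r1←0xb3
6: · ADDCC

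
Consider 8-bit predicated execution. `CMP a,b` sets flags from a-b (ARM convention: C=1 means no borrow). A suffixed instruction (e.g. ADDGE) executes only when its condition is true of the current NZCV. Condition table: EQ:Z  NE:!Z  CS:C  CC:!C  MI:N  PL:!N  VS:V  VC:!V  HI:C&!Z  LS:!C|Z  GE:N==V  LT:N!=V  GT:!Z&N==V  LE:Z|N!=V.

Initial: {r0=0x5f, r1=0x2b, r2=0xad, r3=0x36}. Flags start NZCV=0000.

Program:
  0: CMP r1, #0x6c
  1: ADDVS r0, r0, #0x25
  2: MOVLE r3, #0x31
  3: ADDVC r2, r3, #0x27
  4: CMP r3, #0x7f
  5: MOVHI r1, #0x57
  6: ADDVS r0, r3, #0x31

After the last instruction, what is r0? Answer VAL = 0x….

VAL = 0x5f

0: ✓ CMP  NZCV=1000
1: · ADDVS
2: ✓ MOVLE  r3←0x31
3: ✓ ADDVC  r2←0x58
4: ✓ CMP  NZCV=1000
5: · MOVHI
6: · ADDVS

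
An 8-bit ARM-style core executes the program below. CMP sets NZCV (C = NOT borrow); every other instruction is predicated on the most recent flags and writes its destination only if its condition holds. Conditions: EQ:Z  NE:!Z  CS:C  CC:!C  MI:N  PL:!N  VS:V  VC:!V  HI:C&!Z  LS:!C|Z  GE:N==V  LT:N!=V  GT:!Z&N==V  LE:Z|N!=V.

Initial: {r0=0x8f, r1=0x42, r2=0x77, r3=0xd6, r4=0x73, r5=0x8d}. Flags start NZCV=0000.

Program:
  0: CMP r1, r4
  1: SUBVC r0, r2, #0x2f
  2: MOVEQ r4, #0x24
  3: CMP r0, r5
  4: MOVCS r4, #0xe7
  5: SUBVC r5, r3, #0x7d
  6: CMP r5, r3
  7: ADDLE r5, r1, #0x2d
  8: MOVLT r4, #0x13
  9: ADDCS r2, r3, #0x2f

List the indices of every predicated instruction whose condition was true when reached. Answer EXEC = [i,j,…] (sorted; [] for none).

[0] flags=1000 → (cmp)
[1] flags=1000 VC?T → r0=0x48
[2] flags=1000 EQ?F → skip
[3] flags=1001 → (cmp)
[4] flags=1001 CS?F → skip
[5] flags=1001 VC?F → skip
[6] flags=1000 → (cmp)
[7] flags=1000 LE?T → r5=0x6f
[8] flags=1000 LT?T → r4=0x13
[9] flags=1000 CS?F → skip

EXEC = [1,7,8]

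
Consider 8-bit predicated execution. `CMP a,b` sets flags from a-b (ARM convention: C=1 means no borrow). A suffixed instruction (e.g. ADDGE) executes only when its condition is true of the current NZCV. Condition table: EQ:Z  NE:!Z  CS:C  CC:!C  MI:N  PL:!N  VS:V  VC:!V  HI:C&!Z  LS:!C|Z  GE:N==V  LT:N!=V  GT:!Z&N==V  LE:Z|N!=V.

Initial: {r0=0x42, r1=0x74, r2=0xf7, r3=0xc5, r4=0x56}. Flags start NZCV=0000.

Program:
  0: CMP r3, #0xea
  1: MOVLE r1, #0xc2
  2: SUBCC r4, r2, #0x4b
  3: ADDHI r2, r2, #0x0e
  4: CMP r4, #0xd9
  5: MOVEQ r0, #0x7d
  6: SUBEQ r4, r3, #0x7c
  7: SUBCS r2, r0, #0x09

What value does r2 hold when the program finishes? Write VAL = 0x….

[0] flags=1000 → (cmp)
[1] flags=1000 LE?T → r1=0xc2
[2] flags=1000 CC?T → r4=0xac
[3] flags=1000 HI?F → skip
[4] flags=1000 → (cmp)
[5] flags=1000 EQ?F → skip
[6] flags=1000 EQ?F → skip
[7] flags=1000 CS?F → skip

VAL = 0xf7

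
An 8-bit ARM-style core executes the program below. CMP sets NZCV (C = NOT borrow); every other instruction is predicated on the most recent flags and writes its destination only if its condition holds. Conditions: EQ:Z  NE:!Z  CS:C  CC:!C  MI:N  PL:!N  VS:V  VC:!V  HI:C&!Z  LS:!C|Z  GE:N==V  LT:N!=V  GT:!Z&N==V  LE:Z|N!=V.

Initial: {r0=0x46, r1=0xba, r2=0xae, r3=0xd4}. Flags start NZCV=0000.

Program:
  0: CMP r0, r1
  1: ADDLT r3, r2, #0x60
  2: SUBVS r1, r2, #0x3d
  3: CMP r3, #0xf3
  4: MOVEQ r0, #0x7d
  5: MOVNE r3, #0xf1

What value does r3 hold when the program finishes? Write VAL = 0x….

0: ✓ CMP  NZCV=1001
1: · ADDLT
2: ✓ SUBVS  r1←0x71
3: ✓ CMP  NZCV=1000
4: · MOVEQ
5: ✓ MOVNE  r3←0xf1

VAL = 0xf1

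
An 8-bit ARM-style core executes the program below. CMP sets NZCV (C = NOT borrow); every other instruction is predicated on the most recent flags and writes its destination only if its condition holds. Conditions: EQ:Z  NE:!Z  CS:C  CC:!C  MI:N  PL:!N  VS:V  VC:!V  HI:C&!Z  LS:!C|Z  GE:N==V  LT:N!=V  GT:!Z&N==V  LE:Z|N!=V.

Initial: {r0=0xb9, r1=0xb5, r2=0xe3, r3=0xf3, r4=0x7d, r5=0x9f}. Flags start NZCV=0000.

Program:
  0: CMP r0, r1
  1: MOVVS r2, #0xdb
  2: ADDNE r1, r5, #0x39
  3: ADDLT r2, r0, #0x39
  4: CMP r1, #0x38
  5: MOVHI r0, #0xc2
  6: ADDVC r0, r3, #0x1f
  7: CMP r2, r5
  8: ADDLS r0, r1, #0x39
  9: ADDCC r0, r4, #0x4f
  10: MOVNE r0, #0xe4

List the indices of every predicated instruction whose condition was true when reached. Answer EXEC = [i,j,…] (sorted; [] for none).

0: ✓ CMP  NZCV=0010
1: · MOVVS
2: ✓ ADDNE  r1←0xd8
3: · ADDLT
4: ✓ CMP  NZCV=1010
5: ✓ MOVHI  r0←0xc2
6: ✓ ADDVC  r0←0x12
7: ✓ CMP  NZCV=0010
8: · ADDLS
9: · ADDCC
10: ✓ MOVNE  r0←0xe4

EXEC = [2,5,6,10]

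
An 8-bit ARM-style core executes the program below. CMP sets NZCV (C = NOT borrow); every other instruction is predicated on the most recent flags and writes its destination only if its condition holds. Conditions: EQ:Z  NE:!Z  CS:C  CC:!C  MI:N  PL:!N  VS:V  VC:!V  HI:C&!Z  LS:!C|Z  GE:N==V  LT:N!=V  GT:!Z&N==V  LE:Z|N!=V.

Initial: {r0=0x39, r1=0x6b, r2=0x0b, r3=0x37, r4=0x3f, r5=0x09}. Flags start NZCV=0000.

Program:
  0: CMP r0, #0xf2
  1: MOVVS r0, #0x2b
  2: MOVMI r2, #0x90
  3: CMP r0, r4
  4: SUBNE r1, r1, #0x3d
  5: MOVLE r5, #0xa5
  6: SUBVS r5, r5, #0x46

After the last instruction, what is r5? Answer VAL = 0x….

0: ✓ CMP  NZCV=0000
1: · MOVVS
2: · MOVMI
3: ✓ CMP  NZCV=1000
4: ✓ SUBNE  r1←0x2e
5: ✓ MOVLE  r5←0xa5
6: · SUBVS

VAL = 0xa5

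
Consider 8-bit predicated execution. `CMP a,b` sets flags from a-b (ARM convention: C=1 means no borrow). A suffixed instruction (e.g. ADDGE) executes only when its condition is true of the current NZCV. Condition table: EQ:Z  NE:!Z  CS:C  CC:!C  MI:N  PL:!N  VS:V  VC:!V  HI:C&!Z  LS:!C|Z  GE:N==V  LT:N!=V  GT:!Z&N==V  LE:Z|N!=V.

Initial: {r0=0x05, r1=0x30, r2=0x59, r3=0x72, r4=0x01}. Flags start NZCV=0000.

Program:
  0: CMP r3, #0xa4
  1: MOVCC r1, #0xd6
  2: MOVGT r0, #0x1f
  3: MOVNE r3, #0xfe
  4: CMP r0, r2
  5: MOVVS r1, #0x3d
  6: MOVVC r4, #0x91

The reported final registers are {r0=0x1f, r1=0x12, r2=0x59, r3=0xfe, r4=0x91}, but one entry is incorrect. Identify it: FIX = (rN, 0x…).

0: ✓ CMP  NZCV=1001
1: ✓ MOVCC  r1←0xd6
2: ✓ MOVGT  r0←0x1f
3: ✓ MOVNE  r3←0xfe
4: ✓ CMP  NZCV=1000
5: · MOVVS
6: ✓ MOVVC  r4←0x91

FIX = (r1, 0xd6)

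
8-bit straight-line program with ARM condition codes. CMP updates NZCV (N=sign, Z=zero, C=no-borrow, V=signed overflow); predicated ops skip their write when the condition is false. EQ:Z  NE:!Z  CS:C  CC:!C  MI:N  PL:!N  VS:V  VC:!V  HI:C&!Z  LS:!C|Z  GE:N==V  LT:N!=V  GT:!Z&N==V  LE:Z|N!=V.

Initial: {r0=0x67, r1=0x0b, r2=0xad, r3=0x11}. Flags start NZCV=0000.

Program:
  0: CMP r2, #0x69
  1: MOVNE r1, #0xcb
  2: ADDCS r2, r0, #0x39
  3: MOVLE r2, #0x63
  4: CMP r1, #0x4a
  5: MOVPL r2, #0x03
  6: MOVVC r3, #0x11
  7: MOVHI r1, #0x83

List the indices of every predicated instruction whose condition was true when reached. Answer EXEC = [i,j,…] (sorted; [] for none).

EXEC = [1,2,3,6,7]

[0] flags=0011 → (cmp)
[1] flags=0011 NE?T → r1=0xcb
[2] flags=0011 CS?T → r2=0xa0
[3] flags=0011 LE?T → r2=0x63
[4] flags=1010 → (cmp)
[5] flags=1010 PL?F → skip
[6] flags=1010 VC?T → r3=0x11
[7] flags=1010 HI?T → r1=0x83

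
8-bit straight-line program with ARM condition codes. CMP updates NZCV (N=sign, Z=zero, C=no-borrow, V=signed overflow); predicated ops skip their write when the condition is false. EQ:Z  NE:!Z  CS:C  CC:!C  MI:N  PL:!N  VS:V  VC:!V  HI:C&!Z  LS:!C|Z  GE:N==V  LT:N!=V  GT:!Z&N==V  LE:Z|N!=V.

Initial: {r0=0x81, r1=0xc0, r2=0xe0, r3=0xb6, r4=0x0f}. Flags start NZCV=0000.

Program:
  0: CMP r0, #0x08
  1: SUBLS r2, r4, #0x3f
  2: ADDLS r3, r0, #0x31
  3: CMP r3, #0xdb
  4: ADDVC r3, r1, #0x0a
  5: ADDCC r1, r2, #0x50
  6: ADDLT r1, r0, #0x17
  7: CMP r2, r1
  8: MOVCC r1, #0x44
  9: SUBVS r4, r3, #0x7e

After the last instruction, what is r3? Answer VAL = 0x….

VAL = 0xca

[0] flags=0011 → (cmp)
[1] flags=0011 LS?F → skip
[2] flags=0011 LS?F → skip
[3] flags=1000 → (cmp)
[4] flags=1000 VC?T → r3=0xca
[5] flags=1000 CC?T → r1=0x30
[6] flags=1000 LT?T → r1=0x98
[7] flags=0010 → (cmp)
[8] flags=0010 CC?F → skip
[9] flags=0010 VS?F → skip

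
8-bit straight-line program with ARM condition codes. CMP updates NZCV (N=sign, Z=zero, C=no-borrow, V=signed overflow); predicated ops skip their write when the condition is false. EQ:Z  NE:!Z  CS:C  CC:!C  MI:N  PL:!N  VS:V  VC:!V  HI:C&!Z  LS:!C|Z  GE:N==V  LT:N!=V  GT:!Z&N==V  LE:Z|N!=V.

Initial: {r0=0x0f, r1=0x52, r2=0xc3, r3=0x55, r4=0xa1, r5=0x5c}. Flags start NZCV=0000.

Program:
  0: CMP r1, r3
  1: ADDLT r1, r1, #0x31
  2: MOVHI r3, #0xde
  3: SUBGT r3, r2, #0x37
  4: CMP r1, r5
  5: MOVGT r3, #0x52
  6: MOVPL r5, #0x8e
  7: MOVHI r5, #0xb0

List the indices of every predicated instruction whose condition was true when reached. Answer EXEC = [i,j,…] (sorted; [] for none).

EXEC = [1,6,7]

[0] flags=1000 → (cmp)
[1] flags=1000 LT?T → r1=0x83
[2] flags=1000 HI?F → skip
[3] flags=1000 GT?F → skip
[4] flags=0011 → (cmp)
[5] flags=0011 GT?F → skip
[6] flags=0011 PL?T → r5=0x8e
[7] flags=0011 HI?T → r5=0xb0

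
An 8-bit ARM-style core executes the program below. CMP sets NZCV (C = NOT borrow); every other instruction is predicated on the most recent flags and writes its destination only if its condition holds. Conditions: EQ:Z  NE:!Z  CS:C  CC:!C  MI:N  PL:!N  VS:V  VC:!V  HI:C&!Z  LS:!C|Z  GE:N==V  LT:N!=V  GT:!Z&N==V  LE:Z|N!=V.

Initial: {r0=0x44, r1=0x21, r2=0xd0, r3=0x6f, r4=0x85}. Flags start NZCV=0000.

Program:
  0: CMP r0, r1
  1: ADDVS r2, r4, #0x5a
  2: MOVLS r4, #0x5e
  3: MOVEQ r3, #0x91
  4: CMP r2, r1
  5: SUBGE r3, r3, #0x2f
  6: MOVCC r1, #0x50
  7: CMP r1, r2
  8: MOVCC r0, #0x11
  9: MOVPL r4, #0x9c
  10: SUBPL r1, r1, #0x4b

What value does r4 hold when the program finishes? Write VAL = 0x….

VAL = 0x9c

[0] flags=0010 → (cmp)
[1] flags=0010 VS?F → skip
[2] flags=0010 LS?F → skip
[3] flags=0010 EQ?F → skip
[4] flags=1010 → (cmp)
[5] flags=1010 GE?F → skip
[6] flags=1010 CC?F → skip
[7] flags=0000 → (cmp)
[8] flags=0000 CC?T → r0=0x11
[9] flags=0000 PL?T → r4=0x9c
[10] flags=0000 PL?T → r1=0xd6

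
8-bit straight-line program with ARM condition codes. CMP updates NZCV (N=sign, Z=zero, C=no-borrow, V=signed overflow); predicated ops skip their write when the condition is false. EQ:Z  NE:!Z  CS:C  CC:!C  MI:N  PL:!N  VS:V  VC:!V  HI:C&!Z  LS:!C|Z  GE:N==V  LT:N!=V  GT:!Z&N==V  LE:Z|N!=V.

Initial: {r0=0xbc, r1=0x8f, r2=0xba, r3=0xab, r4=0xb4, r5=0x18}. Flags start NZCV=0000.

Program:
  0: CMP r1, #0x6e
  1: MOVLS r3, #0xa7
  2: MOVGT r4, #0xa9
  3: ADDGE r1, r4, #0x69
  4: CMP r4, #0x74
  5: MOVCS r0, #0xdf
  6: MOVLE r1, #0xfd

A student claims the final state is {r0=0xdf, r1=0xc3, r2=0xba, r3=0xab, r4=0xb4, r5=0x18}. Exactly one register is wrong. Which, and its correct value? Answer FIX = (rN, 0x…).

[0] flags=0011 → (cmp)
[1] flags=0011 LS?F → skip
[2] flags=0011 GT?F → skip
[3] flags=0011 GE?F → skip
[4] flags=0011 → (cmp)
[5] flags=0011 CS?T → r0=0xdf
[6] flags=0011 LE?T → r1=0xfd

FIX = (r1, 0xfd)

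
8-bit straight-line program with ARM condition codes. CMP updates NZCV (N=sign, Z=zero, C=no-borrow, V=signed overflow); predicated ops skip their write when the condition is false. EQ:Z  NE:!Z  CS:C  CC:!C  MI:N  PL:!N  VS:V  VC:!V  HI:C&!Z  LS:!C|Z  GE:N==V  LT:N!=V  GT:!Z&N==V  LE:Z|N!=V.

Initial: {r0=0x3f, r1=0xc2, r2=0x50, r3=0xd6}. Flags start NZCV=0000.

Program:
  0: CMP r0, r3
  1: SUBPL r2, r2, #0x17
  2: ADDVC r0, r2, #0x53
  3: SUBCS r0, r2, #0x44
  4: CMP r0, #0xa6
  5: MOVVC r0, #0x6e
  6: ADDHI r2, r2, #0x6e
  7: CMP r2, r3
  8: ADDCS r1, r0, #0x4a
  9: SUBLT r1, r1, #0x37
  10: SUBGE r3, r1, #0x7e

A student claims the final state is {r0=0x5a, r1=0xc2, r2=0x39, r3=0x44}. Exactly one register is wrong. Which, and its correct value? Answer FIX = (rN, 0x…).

0: ✓ CMP  NZCV=0000
1: ✓ SUBPL  r2←0x39
2: ✓ ADDVC  r0←0x8c
3: · SUBCS
4: ✓ CMP  NZCV=1000
5: ✓ MOVVC  r0←0x6e
6: · ADDHI
7: ✓ CMP  NZCV=0000
8: · ADDCS
9: · SUBLT
10: ✓ SUBGE  r3←0x44

FIX = (r0, 0x6e)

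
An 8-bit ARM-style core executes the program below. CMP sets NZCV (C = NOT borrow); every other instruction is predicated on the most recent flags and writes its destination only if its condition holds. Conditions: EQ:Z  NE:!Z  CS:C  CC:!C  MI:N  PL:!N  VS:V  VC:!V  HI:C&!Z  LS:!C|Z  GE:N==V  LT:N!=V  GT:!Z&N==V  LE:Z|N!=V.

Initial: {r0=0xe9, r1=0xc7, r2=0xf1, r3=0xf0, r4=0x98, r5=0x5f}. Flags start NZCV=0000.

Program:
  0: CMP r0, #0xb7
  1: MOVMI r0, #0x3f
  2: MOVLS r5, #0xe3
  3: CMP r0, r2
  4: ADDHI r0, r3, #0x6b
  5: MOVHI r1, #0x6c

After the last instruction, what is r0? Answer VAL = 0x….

0: ✓ CMP  NZCV=0010
1: · MOVMI
2: · MOVLS
3: ✓ CMP  NZCV=1000
4: · ADDHI
5: · MOVHI

VAL = 0xe9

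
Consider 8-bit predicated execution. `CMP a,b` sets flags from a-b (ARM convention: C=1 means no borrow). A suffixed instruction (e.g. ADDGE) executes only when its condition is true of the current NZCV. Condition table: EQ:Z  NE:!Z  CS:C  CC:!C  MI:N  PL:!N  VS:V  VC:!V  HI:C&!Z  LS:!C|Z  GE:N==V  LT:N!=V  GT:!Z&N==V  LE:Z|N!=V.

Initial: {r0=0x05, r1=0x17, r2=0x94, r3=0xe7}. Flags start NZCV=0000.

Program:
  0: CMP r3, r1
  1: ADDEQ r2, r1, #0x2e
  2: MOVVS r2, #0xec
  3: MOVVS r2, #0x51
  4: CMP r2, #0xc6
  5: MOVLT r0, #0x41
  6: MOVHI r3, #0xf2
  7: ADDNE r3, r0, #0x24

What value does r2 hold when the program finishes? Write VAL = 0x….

[0] flags=1010 → (cmp)
[1] flags=1010 EQ?F → skip
[2] flags=1010 VS?F → skip
[3] flags=1010 VS?F → skip
[4] flags=1000 → (cmp)
[5] flags=1000 LT?T → r0=0x41
[6] flags=1000 HI?F → skip
[7] flags=1000 NE?T → r3=0x65

VAL = 0x94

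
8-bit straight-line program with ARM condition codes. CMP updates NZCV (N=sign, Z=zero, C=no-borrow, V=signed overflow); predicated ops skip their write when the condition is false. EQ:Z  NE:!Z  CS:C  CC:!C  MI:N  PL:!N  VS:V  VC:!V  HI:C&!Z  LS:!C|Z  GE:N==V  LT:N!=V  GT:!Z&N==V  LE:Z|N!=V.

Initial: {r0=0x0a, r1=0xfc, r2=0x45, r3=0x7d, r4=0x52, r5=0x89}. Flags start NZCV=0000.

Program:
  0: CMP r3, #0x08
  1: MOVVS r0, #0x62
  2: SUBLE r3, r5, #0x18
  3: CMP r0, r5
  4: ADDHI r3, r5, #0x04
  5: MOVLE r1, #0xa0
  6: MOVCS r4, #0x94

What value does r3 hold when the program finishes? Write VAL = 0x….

VAL = 0x7d

[0] flags=0010 → (cmp)
[1] flags=0010 VS?F → skip
[2] flags=0010 LE?F → skip
[3] flags=1001 → (cmp)
[4] flags=1001 HI?F → skip
[5] flags=1001 LE?F → skip
[6] flags=1001 CS?F → skip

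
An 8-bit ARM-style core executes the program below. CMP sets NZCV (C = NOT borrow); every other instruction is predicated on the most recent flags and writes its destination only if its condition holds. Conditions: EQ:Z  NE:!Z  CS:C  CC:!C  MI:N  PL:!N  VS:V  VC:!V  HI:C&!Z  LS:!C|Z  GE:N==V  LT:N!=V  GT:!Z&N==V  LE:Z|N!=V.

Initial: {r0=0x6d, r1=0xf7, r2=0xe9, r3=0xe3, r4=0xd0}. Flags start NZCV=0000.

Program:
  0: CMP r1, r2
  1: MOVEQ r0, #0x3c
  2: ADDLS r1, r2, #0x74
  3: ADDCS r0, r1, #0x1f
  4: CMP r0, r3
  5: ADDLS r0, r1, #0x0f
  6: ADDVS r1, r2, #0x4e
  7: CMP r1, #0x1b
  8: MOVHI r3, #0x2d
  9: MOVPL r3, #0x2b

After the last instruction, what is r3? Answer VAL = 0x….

VAL = 0x2d

[0] flags=0010 → (cmp)
[1] flags=0010 EQ?F → skip
[2] flags=0010 LS?F → skip
[3] flags=0010 CS?T → r0=0x16
[4] flags=0000 → (cmp)
[5] flags=0000 LS?T → r0=0x06
[6] flags=0000 VS?F → skip
[7] flags=1010 → (cmp)
[8] flags=1010 HI?T → r3=0x2d
[9] flags=1010 PL?F → skip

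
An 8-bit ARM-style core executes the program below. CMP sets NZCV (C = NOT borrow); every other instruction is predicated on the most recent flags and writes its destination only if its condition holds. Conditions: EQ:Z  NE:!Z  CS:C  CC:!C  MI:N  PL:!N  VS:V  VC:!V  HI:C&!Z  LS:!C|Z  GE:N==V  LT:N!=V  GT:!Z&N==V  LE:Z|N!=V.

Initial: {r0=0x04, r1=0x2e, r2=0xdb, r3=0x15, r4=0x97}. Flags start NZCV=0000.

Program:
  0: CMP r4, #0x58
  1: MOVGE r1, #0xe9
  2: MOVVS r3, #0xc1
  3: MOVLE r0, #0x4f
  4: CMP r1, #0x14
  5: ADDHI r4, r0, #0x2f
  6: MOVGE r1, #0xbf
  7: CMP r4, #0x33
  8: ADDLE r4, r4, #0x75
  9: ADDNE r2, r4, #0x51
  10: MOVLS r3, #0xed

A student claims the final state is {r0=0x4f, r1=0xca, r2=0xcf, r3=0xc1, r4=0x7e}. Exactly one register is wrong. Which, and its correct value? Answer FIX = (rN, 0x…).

FIX = (r1, 0xbf)

0: ✓ CMP  NZCV=0011
1: · MOVGE
2: ✓ MOVVS  r3←0xc1
3: ✓ MOVLE  r0←0x4f
4: ✓ CMP  NZCV=0010
5: ✓ ADDHI  r4←0x7e
6: ✓ MOVGE  r1←0xbf
7: ✓ CMP  NZCV=0010
8: · ADDLE
9: ✓ ADDNE  r2←0xcf
10: · MOVLS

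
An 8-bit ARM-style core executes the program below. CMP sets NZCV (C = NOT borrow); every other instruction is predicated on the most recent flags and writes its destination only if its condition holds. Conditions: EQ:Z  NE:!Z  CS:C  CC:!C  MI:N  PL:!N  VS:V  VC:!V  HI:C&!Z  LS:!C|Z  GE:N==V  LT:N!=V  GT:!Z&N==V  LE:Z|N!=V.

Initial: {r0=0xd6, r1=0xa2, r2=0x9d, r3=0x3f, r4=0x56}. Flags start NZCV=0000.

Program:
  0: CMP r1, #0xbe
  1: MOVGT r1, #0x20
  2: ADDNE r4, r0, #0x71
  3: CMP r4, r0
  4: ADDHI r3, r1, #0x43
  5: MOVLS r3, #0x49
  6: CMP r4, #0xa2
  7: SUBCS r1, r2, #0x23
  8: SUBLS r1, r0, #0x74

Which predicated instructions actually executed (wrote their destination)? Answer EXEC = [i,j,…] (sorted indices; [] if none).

EXEC = [2,5,8]

0: ✓ CMP  NZCV=1000
1: · MOVGT
2: ✓ ADDNE  r4←0x47
3: ✓ CMP  NZCV=0000
4: · ADDHI
5: ✓ MOVLS  r3←0x49
6: ✓ CMP  NZCV=1001
7: · SUBCS
8: ✓ SUBLS  r1←0x62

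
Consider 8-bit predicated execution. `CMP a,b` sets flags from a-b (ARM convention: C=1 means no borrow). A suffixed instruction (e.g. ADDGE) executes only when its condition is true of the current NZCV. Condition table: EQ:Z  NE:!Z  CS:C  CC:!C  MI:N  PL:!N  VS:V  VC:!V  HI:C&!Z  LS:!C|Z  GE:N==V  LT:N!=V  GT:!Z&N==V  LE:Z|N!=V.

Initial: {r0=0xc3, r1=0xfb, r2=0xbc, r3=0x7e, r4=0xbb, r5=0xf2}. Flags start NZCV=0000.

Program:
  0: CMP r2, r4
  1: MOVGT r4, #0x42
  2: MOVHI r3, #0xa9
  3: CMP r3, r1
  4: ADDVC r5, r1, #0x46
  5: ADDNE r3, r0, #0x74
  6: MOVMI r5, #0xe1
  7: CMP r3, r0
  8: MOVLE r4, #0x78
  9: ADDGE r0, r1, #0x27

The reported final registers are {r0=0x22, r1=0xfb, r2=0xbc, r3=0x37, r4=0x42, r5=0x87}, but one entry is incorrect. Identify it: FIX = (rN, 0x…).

FIX = (r5, 0xe1)

0: ✓ CMP  NZCV=0010
1: ✓ MOVGT  r4←0x42
2: ✓ MOVHI  r3←0xa9
3: ✓ CMP  NZCV=1000
4: ✓ ADDVC  r5←0x41
5: ✓ ADDNE  r3←0x37
6: ✓ MOVMI  r5←0xe1
7: ✓ CMP  NZCV=0000
8: · MOVLE
9: ✓ ADDGE  r0←0x22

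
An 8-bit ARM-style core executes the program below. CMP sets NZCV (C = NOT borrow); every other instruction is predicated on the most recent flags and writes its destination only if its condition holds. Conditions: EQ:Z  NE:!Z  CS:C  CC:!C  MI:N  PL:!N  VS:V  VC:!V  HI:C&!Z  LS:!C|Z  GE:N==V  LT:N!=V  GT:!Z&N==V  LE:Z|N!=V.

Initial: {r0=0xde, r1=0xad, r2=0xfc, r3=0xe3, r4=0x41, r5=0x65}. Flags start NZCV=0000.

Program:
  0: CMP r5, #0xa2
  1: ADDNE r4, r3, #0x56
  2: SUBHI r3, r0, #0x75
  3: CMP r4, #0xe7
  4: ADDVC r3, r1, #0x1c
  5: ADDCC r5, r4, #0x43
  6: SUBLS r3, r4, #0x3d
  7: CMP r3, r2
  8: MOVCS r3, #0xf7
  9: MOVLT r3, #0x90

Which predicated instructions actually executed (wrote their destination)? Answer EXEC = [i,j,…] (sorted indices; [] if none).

EXEC = [1,4,5,6,8]

[0] flags=1001 → (cmp)
[1] flags=1001 NE?T → r4=0x39
[2] flags=1001 HI?F → skip
[3] flags=0000 → (cmp)
[4] flags=0000 VC?T → r3=0xc9
[5] flags=0000 CC?T → r5=0x7c
[6] flags=0000 LS?T → r3=0xfc
[7] flags=0110 → (cmp)
[8] flags=0110 CS?T → r3=0xf7
[9] flags=0110 LT?F → skip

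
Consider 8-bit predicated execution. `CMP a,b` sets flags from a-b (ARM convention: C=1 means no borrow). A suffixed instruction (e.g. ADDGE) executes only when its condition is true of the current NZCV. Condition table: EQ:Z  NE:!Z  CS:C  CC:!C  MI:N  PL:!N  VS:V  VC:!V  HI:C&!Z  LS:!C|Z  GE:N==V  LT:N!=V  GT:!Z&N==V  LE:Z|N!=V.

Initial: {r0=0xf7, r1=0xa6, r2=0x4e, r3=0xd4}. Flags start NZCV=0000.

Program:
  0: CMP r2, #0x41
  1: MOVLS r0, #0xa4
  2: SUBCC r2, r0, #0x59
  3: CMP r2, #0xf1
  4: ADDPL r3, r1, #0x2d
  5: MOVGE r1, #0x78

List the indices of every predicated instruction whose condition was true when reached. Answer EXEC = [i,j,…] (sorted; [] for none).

EXEC = [4,5]

[0] flags=0010 → (cmp)
[1] flags=0010 LS?F → skip
[2] flags=0010 CC?F → skip
[3] flags=0000 → (cmp)
[4] flags=0000 PL?T → r3=0xd3
[5] flags=0000 GE?T → r1=0x78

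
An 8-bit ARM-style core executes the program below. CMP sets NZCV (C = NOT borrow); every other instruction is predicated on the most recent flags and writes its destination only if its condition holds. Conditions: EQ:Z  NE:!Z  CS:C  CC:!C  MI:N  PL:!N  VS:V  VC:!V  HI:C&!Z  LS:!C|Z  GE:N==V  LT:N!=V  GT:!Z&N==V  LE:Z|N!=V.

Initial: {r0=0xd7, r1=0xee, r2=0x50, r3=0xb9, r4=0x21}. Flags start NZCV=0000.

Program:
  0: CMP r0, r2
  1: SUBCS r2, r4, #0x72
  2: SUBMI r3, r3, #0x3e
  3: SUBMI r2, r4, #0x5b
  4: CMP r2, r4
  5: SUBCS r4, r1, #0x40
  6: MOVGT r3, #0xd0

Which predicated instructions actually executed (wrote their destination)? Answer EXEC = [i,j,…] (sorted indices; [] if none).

0: ✓ CMP  NZCV=1010
1: ✓ SUBCS  r2←0xaf
2: ✓ SUBMI  r3←0x7b
3: ✓ SUBMI  r2←0xc6
4: ✓ CMP  NZCV=1010
5: ✓ SUBCS  r4←0xae
6: · MOVGT

EXEC = [1,2,3,5]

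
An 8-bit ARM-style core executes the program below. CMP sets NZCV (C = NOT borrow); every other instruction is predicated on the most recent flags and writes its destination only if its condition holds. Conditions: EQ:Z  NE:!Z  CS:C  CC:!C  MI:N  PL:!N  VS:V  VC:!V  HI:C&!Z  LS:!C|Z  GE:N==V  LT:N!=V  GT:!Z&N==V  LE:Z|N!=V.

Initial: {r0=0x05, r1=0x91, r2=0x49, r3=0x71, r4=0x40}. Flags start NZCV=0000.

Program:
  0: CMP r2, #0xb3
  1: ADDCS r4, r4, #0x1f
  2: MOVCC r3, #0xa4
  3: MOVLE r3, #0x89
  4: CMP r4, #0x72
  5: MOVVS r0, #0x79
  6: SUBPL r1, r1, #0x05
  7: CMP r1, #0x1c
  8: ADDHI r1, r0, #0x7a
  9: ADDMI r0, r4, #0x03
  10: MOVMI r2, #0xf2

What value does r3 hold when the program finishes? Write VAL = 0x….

VAL = 0xa4

0: ✓ CMP  NZCV=1001
1: · ADDCS
2: ✓ MOVCC  r3←0xa4
3: · MOVLE
4: ✓ CMP  NZCV=1000
5: · MOVVS
6: · SUBPL
7: ✓ CMP  NZCV=0011
8: ✓ ADDHI  r1←0x7f
9: · ADDMI
10: · MOVMI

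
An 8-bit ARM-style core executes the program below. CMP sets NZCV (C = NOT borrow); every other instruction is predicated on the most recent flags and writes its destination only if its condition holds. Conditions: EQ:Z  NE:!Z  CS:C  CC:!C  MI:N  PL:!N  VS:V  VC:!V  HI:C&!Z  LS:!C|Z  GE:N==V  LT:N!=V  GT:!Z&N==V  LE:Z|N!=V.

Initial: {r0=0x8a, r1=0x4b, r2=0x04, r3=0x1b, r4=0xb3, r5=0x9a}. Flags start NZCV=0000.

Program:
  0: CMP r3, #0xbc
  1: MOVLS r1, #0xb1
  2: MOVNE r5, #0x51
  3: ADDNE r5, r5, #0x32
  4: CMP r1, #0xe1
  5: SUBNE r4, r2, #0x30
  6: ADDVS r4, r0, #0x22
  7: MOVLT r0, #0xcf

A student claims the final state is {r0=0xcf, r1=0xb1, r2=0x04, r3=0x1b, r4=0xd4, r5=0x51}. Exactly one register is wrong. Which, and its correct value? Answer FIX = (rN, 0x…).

FIX = (r5, 0x83)

[0] flags=0000 → (cmp)
[1] flags=0000 LS?T → r1=0xb1
[2] flags=0000 NE?T → r5=0x51
[3] flags=0000 NE?T → r5=0x83
[4] flags=1000 → (cmp)
[5] flags=1000 NE?T → r4=0xd4
[6] flags=1000 VS?F → skip
[7] flags=1000 LT?T → r0=0xcf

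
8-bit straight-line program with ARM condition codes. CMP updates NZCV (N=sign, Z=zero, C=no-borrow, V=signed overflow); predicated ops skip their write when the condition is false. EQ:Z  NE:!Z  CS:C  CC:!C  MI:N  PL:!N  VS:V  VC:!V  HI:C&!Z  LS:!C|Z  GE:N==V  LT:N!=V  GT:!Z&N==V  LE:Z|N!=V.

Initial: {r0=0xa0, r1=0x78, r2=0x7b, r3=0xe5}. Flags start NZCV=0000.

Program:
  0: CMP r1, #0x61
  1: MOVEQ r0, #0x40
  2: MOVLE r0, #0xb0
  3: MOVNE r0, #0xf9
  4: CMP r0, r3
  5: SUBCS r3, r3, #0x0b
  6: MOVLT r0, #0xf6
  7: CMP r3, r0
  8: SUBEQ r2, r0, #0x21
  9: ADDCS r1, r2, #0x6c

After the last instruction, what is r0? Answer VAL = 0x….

[0] flags=0010 → (cmp)
[1] flags=0010 EQ?F → skip
[2] flags=0010 LE?F → skip
[3] flags=0010 NE?T → r0=0xf9
[4] flags=0010 → (cmp)
[5] flags=0010 CS?T → r3=0xda
[6] flags=0010 LT?F → skip
[7] flags=1000 → (cmp)
[8] flags=1000 EQ?F → skip
[9] flags=1000 CS?F → skip

VAL = 0xf9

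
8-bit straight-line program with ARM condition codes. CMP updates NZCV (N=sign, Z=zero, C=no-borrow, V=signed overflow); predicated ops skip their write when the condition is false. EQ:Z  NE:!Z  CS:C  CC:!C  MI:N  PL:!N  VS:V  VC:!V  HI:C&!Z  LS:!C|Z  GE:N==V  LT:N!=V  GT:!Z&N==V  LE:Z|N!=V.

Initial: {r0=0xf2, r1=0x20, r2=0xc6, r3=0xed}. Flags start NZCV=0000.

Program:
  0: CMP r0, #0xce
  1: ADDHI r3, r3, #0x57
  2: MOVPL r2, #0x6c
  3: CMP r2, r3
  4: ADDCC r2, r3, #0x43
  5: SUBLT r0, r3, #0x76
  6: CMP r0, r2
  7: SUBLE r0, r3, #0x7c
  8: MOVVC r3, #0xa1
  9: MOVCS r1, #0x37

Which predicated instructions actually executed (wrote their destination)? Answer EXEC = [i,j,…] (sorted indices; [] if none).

[0] flags=0010 → (cmp)
[1] flags=0010 HI?T → r3=0x44
[2] flags=0010 PL?T → r2=0x6c
[3] flags=0010 → (cmp)
[4] flags=0010 CC?F → skip
[5] flags=0010 LT?F → skip
[6] flags=1010 → (cmp)
[7] flags=1010 LE?T → r0=0xc8
[8] flags=1010 VC?T → r3=0xa1
[9] flags=1010 CS?T → r1=0x37

EXEC = [1,2,7,8,9]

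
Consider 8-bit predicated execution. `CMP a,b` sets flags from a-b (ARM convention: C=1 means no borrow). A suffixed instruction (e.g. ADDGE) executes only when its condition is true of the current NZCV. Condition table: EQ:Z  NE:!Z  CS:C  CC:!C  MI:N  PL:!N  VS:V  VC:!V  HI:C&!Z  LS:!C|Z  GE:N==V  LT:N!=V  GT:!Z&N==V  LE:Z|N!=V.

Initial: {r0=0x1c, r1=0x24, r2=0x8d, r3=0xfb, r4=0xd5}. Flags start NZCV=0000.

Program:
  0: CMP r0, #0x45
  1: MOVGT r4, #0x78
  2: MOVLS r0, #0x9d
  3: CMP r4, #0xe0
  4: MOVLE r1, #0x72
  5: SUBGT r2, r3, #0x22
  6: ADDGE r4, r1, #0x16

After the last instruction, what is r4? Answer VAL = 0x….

VAL = 0xd5

[0] flags=1000 → (cmp)
[1] flags=1000 GT?F → skip
[2] flags=1000 LS?T → r0=0x9d
[3] flags=1000 → (cmp)
[4] flags=1000 LE?T → r1=0x72
[5] flags=1000 GT?F → skip
[6] flags=1000 GE?F → skip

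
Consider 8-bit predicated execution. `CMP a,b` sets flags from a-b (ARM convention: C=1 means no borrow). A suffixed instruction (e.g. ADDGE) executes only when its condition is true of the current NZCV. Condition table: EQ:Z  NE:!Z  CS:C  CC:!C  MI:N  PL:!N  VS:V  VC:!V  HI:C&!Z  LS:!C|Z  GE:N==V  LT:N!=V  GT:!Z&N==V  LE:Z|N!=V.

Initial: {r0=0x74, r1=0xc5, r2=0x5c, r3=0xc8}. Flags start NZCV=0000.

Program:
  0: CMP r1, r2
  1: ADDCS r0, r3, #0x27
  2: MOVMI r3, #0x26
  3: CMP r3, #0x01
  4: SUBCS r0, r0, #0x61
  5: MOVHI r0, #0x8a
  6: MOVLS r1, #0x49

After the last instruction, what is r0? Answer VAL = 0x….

0: ✓ CMP  NZCV=0011
1: ✓ ADDCS  r0←0xef
2: · MOVMI
3: ✓ CMP  NZCV=1010
4: ✓ SUBCS  r0←0x8e
5: ✓ MOVHI  r0←0x8a
6: · MOVLS

VAL = 0x8a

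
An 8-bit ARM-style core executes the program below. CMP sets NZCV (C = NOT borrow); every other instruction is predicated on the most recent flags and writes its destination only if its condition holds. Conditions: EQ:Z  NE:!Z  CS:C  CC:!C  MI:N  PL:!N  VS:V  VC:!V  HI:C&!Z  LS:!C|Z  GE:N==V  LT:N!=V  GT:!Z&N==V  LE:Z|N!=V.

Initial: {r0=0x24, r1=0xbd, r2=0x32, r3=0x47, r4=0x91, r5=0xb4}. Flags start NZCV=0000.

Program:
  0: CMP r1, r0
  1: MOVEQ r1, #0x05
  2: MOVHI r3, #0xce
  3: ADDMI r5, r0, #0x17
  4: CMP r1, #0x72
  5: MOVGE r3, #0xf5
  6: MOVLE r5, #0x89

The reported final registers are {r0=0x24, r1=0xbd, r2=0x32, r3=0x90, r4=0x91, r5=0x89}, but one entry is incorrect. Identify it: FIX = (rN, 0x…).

FIX = (r3, 0xce)

0: ✓ CMP  NZCV=1010
1: · MOVEQ
2: ✓ MOVHI  r3←0xce
3: ✓ ADDMI  r5←0x3b
4: ✓ CMP  NZCV=0011
5: · MOVGE
6: ✓ MOVLE  r5←0x89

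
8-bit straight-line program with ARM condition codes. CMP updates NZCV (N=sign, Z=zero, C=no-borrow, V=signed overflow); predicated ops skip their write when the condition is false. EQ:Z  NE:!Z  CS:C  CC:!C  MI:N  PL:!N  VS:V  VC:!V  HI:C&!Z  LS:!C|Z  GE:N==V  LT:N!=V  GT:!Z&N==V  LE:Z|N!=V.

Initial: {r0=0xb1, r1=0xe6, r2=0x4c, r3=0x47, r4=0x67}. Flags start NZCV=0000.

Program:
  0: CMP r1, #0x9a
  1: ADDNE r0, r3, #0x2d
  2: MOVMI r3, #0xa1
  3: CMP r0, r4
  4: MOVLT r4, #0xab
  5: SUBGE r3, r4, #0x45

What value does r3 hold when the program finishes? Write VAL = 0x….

VAL = 0x22

0: ✓ CMP  NZCV=0010
1: ✓ ADDNE  r0←0x74
2: · MOVMI
3: ✓ CMP  NZCV=0010
4: · MOVLT
5: ✓ SUBGE  r3←0x22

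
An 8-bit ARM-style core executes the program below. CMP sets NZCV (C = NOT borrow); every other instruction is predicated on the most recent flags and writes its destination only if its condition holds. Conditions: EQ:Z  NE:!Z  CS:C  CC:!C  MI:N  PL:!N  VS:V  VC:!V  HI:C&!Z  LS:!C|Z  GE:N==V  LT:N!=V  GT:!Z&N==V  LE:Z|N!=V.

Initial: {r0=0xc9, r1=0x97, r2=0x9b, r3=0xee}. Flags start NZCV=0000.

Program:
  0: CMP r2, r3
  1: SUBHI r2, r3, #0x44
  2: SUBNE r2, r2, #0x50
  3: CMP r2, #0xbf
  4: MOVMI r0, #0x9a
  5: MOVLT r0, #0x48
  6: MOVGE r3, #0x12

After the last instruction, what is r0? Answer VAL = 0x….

VAL = 0x9a

0: ✓ CMP  NZCV=1000
1: · SUBHI
2: ✓ SUBNE  r2←0x4b
3: ✓ CMP  NZCV=1001
4: ✓ MOVMI  r0←0x9a
5: · MOVLT
6: ✓ MOVGE  r3←0x12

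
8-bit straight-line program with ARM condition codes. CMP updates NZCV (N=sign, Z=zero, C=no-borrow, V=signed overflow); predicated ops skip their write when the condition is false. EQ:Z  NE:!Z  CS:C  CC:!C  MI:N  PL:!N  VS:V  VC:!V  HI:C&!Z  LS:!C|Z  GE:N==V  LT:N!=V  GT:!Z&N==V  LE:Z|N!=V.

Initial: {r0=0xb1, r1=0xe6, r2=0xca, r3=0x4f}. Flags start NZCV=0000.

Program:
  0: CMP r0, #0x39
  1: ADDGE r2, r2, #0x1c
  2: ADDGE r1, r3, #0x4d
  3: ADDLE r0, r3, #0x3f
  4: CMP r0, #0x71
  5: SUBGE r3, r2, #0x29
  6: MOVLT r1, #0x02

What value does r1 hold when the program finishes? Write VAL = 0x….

VAL = 0x02

0: ✓ CMP  NZCV=0011
1: · ADDGE
2: · ADDGE
3: ✓ ADDLE  r0←0x8e
4: ✓ CMP  NZCV=0011
5: · SUBGE
6: ✓ MOVLT  r1←0x02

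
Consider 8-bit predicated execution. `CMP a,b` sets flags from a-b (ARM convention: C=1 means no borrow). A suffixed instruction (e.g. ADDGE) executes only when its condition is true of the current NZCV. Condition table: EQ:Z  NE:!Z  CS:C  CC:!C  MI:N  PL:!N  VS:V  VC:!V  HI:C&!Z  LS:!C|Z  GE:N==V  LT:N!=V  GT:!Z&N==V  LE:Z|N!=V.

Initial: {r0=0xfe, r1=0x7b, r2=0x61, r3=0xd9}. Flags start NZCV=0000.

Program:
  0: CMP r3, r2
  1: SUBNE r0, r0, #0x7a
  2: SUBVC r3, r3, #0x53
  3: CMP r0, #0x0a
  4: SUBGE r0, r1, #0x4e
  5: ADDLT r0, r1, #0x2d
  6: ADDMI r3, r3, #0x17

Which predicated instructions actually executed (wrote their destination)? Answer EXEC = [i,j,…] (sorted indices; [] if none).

0: ✓ CMP  NZCV=0011
1: ✓ SUBNE  r0←0x84
2: · SUBVC
3: ✓ CMP  NZCV=0011
4: · SUBGE
5: ✓ ADDLT  r0←0xa8
6: · ADDMI

EXEC = [1,5]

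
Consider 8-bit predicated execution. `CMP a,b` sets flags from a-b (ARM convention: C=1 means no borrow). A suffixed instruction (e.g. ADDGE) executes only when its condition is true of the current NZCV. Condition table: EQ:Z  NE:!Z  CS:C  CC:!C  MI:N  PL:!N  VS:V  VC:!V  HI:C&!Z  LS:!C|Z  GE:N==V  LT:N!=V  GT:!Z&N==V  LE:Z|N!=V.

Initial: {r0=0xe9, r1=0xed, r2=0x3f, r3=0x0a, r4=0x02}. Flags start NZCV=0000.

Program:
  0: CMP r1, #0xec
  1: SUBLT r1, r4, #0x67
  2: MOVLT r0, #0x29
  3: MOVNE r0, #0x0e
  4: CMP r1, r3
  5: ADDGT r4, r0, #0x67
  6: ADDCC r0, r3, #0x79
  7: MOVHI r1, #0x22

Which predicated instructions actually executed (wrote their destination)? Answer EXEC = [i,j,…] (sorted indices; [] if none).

[0] flags=0010 → (cmp)
[1] flags=0010 LT?F → skip
[2] flags=0010 LT?F → skip
[3] flags=0010 NE?T → r0=0x0e
[4] flags=1010 → (cmp)
[5] flags=1010 GT?F → skip
[6] flags=1010 CC?F → skip
[7] flags=1010 HI?T → r1=0x22

EXEC = [3,7]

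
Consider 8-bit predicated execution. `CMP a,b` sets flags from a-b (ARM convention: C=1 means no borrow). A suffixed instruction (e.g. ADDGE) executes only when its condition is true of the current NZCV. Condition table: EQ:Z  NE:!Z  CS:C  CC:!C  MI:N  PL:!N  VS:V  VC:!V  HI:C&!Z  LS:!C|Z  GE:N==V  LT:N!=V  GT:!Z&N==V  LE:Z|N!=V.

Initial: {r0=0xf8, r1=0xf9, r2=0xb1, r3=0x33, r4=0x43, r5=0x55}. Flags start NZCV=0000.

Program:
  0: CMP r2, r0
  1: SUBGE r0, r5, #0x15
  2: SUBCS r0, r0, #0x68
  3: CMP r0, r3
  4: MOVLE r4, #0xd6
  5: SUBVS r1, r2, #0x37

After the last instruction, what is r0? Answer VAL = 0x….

0: ✓ CMP  NZCV=1000
1: · SUBGE
2: · SUBCS
3: ✓ CMP  NZCV=1010
4: ✓ MOVLE  r4←0xd6
5: · SUBVS

VAL = 0xf8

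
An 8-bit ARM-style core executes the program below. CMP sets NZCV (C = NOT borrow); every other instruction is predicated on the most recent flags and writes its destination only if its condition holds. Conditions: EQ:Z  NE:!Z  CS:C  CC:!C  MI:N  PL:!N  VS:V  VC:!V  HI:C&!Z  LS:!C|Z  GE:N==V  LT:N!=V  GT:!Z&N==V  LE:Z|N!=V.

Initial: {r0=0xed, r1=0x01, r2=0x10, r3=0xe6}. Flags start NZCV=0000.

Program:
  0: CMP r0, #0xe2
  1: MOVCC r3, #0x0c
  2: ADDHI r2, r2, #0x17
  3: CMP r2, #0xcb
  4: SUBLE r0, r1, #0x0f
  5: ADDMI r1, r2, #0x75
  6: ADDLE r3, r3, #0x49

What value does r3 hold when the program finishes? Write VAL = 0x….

[0] flags=0010 → (cmp)
[1] flags=0010 CC?F → skip
[2] flags=0010 HI?T → r2=0x27
[3] flags=0000 → (cmp)
[4] flags=0000 LE?F → skip
[5] flags=0000 MI?F → skip
[6] flags=0000 LE?F → skip

VAL = 0xe6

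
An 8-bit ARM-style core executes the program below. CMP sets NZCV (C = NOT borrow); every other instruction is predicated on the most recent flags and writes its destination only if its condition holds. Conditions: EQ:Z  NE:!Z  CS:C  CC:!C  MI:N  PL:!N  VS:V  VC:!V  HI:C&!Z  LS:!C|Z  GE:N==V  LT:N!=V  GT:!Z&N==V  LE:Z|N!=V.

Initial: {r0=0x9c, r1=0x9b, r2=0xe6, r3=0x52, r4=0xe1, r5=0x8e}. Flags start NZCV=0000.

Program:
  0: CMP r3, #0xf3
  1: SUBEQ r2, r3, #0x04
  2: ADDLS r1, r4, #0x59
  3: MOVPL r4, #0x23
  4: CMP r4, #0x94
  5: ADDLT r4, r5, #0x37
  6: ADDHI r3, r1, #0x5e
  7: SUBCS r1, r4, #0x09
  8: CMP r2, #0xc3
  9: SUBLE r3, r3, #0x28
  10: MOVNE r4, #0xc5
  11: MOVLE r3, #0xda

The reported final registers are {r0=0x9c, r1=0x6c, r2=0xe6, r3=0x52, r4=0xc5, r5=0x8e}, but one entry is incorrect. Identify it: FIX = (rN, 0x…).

[0] flags=0000 → (cmp)
[1] flags=0000 EQ?F → skip
[2] flags=0000 LS?T → r1=0x3a
[3] flags=0000 PL?T → r4=0x23
[4] flags=1001 → (cmp)
[5] flags=1001 LT?F → skip
[6] flags=1001 HI?F → skip
[7] flags=1001 CS?F → skip
[8] flags=0010 → (cmp)
[9] flags=0010 LE?F → skip
[10] flags=0010 NE?T → r4=0xc5
[11] flags=0010 LE?F → skip

FIX = (r1, 0x3a)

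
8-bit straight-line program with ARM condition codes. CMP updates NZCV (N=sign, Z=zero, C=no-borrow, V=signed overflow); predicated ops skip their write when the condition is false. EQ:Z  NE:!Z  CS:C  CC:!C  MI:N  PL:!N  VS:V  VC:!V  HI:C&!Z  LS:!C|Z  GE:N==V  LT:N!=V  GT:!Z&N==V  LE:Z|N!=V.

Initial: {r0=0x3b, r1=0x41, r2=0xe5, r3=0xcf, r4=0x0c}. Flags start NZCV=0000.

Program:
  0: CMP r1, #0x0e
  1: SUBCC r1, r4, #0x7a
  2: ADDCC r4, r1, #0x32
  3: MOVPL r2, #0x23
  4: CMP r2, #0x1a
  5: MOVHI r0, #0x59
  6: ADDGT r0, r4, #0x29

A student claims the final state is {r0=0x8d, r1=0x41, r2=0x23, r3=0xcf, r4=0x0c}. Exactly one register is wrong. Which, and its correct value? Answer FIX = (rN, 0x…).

0: ✓ CMP  NZCV=0010
1: · SUBCC
2: · ADDCC
3: ✓ MOVPL  r2←0x23
4: ✓ CMP  NZCV=0010
5: ✓ MOVHI  r0←0x59
6: ✓ ADDGT  r0←0x35

FIX = (r0, 0x35)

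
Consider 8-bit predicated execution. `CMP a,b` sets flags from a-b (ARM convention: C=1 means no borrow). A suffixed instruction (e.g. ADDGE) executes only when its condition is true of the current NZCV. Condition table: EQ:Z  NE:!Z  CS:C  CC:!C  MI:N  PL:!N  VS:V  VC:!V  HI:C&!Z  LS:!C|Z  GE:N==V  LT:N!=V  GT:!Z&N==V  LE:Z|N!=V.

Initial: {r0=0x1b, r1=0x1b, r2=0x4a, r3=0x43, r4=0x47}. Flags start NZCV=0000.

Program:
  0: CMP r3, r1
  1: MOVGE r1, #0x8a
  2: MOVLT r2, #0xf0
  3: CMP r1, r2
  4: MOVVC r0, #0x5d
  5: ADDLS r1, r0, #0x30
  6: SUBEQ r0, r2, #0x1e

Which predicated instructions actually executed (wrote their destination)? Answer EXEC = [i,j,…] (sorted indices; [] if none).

EXEC = [1]

0: ✓ CMP  NZCV=0010
1: ✓ MOVGE  r1←0x8a
2: · MOVLT
3: ✓ CMP  NZCV=0011
4: · MOVVC
5: · ADDLS
6: · SUBEQ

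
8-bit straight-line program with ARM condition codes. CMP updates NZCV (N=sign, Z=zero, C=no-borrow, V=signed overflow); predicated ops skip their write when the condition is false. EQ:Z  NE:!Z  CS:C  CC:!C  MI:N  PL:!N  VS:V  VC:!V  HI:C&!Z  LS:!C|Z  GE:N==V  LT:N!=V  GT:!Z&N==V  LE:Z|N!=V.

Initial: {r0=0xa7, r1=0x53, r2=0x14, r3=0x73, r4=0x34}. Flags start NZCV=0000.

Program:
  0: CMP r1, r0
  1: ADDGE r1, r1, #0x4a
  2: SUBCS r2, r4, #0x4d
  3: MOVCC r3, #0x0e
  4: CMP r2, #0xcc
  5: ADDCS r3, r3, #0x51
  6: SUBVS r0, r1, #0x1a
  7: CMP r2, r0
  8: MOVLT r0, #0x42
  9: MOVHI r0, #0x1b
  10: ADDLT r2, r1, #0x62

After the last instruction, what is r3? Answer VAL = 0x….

VAL = 0x0e

0: ✓ CMP  NZCV=1001
1: ✓ ADDGE  r1←0x9d
2: · SUBCS
3: ✓ MOVCC  r3←0x0e
4: ✓ CMP  NZCV=0000
5: · ADDCS
6: · SUBVS
7: ✓ CMP  NZCV=0000
8: · MOVLT
9: · MOVHI
10: · ADDLT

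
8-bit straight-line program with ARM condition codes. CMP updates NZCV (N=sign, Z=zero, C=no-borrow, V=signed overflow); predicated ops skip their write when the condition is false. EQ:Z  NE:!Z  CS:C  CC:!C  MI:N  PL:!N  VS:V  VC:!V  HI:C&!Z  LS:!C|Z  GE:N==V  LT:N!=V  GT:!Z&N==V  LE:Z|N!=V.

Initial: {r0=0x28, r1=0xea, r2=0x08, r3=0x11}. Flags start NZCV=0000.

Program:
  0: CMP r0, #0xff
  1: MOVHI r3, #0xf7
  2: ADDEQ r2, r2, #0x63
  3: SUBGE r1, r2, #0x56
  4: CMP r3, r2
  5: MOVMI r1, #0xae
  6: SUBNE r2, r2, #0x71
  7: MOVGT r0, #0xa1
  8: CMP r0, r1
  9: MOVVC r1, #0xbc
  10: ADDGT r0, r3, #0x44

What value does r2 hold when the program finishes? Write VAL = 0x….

VAL = 0x97

0: ✓ CMP  NZCV=0000
1: · MOVHI
2: · ADDEQ
3: ✓ SUBGE  r1←0xb2
4: ✓ CMP  NZCV=0010
5: · MOVMI
6: ✓ SUBNE  r2←0x97
7: ✓ MOVGT  r0←0xa1
8: ✓ CMP  NZCV=1000
9: ✓ MOVVC  r1←0xbc
10: · ADDGT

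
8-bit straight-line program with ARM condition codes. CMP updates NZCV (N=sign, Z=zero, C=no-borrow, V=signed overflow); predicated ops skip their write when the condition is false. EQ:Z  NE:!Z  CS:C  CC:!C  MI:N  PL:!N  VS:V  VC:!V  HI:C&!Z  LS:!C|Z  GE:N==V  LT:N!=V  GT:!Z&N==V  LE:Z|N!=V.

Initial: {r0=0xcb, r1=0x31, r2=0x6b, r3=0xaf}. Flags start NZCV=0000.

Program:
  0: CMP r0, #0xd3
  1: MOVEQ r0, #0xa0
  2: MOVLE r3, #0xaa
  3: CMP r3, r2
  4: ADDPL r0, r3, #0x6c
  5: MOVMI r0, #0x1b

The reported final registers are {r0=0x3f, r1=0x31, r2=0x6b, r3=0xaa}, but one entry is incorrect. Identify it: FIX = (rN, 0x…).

FIX = (r0, 0x16)

[0] flags=1000 → (cmp)
[1] flags=1000 EQ?F → skip
[2] flags=1000 LE?T → r3=0xaa
[3] flags=0011 → (cmp)
[4] flags=0011 PL?T → r0=0x16
[5] flags=0011 MI?F → skip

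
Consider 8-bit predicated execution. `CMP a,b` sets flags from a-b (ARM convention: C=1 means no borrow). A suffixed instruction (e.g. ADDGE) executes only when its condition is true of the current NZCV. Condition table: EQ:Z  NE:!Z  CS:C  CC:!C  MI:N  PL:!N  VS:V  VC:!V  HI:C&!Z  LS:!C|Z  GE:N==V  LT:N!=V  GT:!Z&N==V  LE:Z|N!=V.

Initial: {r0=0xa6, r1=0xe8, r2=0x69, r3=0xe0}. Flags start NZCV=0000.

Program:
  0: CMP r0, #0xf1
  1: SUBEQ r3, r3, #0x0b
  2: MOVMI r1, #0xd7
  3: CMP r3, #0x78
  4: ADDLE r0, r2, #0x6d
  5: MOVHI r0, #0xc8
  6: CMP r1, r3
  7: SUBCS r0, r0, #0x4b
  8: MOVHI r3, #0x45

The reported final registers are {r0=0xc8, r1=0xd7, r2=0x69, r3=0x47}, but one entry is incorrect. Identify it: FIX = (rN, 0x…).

FIX = (r3, 0xe0)

0: ✓ CMP  NZCV=1000
1: · SUBEQ
2: ✓ MOVMI  r1←0xd7
3: ✓ CMP  NZCV=0011
4: ✓ ADDLE  r0←0xd6
5: ✓ MOVHI  r0←0xc8
6: ✓ CMP  NZCV=1000
7: · SUBCS
8: · MOVHI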